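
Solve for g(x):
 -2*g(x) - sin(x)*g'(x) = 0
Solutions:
 g(x) = C1*(cos(x) + 1)/(cos(x) - 1)


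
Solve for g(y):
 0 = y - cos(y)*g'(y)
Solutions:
 g(y) = C1 + Integral(y/cos(y), y)


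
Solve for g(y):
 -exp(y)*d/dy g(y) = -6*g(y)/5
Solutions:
 g(y) = C1*exp(-6*exp(-y)/5)


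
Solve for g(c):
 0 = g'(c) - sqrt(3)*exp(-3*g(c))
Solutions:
 g(c) = log(C1 + 3*sqrt(3)*c)/3
 g(c) = log((-3^(1/3) - 3^(5/6)*I)*(C1 + sqrt(3)*c)^(1/3)/2)
 g(c) = log((-3^(1/3) + 3^(5/6)*I)*(C1 + sqrt(3)*c)^(1/3)/2)


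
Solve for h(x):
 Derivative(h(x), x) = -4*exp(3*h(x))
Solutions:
 h(x) = log((-3^(2/3) - 3*3^(1/6)*I)*(1/(C1 + 4*x))^(1/3)/6)
 h(x) = log((-3^(2/3) + 3*3^(1/6)*I)*(1/(C1 + 4*x))^(1/3)/6)
 h(x) = log(1/(C1 + 12*x))/3


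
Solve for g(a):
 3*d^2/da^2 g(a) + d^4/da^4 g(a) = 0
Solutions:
 g(a) = C1 + C2*a + C3*sin(sqrt(3)*a) + C4*cos(sqrt(3)*a)


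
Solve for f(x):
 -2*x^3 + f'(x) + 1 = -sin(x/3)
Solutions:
 f(x) = C1 + x^4/2 - x + 3*cos(x/3)


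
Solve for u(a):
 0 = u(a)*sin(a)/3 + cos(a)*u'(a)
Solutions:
 u(a) = C1*cos(a)^(1/3)


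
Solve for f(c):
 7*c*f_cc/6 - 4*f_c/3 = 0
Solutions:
 f(c) = C1 + C2*c^(15/7)


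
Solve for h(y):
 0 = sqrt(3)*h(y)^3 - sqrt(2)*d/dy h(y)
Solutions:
 h(y) = -sqrt(-1/(C1 + sqrt(6)*y))
 h(y) = sqrt(-1/(C1 + sqrt(6)*y))


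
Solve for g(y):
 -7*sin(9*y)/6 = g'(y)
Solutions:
 g(y) = C1 + 7*cos(9*y)/54


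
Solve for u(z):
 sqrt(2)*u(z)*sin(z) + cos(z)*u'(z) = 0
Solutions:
 u(z) = C1*cos(z)^(sqrt(2))


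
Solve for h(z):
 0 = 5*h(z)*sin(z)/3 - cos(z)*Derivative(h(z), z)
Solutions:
 h(z) = C1/cos(z)^(5/3)


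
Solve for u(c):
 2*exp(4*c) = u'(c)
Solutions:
 u(c) = C1 + exp(4*c)/2


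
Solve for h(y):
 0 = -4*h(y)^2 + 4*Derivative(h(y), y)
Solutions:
 h(y) = -1/(C1 + y)


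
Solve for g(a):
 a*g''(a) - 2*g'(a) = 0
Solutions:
 g(a) = C1 + C2*a^3


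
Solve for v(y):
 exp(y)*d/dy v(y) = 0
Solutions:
 v(y) = C1


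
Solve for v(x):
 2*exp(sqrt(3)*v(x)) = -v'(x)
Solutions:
 v(x) = sqrt(3)*(2*log(1/(C1 + 2*x)) - log(3))/6


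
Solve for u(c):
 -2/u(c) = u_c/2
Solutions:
 u(c) = -sqrt(C1 - 8*c)
 u(c) = sqrt(C1 - 8*c)


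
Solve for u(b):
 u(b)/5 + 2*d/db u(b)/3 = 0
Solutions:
 u(b) = C1*exp(-3*b/10)


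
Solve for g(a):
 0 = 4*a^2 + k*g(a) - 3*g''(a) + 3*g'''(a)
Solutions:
 g(a) = C1*exp(a*(-(9*k/2 + sqrt((9*k - 2)^2 - 4)/2 - 1)^(1/3) + 1 - 1/(9*k/2 + sqrt((9*k - 2)^2 - 4)/2 - 1)^(1/3))/3) + C2*exp(a*((9*k/2 + sqrt((9*k - 2)^2 - 4)/2 - 1)^(1/3) - sqrt(3)*I*(9*k/2 + sqrt((9*k - 2)^2 - 4)/2 - 1)^(1/3) + 2 - 4/((-1 + sqrt(3)*I)*(9*k/2 + sqrt((9*k - 2)^2 - 4)/2 - 1)^(1/3)))/6) + C3*exp(a*((9*k/2 + sqrt((9*k - 2)^2 - 4)/2 - 1)^(1/3) + sqrt(3)*I*(9*k/2 + sqrt((9*k - 2)^2 - 4)/2 - 1)^(1/3) + 2 + 4/((1 + sqrt(3)*I)*(9*k/2 + sqrt((9*k - 2)^2 - 4)/2 - 1)^(1/3)))/6) - 4*a^2/k - 24/k^2


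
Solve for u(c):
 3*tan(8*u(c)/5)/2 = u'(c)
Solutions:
 u(c) = -5*asin(C1*exp(12*c/5))/8 + 5*pi/8
 u(c) = 5*asin(C1*exp(12*c/5))/8


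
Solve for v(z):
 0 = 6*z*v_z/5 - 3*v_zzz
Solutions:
 v(z) = C1 + Integral(C2*airyai(2^(1/3)*5^(2/3)*z/5) + C3*airybi(2^(1/3)*5^(2/3)*z/5), z)


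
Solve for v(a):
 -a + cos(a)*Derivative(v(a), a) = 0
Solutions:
 v(a) = C1 + Integral(a/cos(a), a)


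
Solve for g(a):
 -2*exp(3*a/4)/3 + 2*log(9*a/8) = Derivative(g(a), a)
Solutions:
 g(a) = C1 + 2*a*log(a) + 2*a*(-3*log(2) - 1 + 2*log(3)) - 8*exp(3*a/4)/9


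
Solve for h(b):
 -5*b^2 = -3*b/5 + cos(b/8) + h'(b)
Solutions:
 h(b) = C1 - 5*b^3/3 + 3*b^2/10 - 8*sin(b/8)


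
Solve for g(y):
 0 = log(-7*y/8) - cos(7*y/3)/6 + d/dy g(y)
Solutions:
 g(y) = C1 - y*log(-y) - y*log(7) + y + 3*y*log(2) + sin(7*y/3)/14


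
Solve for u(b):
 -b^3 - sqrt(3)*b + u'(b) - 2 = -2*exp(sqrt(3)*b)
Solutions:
 u(b) = C1 + b^4/4 + sqrt(3)*b^2/2 + 2*b - 2*sqrt(3)*exp(sqrt(3)*b)/3


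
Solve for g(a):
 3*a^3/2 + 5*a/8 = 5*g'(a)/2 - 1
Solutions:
 g(a) = C1 + 3*a^4/20 + a^2/8 + 2*a/5


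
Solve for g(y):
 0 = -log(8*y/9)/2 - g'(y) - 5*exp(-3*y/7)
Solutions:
 g(y) = C1 - y*log(y)/2 + y*(-3*log(2)/2 + 1/2 + log(3)) + 35*exp(-3*y/7)/3


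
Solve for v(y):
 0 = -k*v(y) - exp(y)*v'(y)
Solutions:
 v(y) = C1*exp(k*exp(-y))


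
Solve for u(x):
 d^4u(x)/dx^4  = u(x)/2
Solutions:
 u(x) = C1*exp(-2^(3/4)*x/2) + C2*exp(2^(3/4)*x/2) + C3*sin(2^(3/4)*x/2) + C4*cos(2^(3/4)*x/2)


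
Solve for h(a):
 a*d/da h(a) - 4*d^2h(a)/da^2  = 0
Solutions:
 h(a) = C1 + C2*erfi(sqrt(2)*a/4)


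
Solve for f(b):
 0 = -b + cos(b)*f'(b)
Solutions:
 f(b) = C1 + Integral(b/cos(b), b)


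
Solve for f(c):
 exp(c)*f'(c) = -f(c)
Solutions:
 f(c) = C1*exp(exp(-c))


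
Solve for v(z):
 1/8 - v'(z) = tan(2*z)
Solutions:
 v(z) = C1 + z/8 + log(cos(2*z))/2


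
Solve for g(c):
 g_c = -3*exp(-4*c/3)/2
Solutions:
 g(c) = C1 + 9*exp(-4*c/3)/8


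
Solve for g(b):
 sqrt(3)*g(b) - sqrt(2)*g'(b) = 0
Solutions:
 g(b) = C1*exp(sqrt(6)*b/2)


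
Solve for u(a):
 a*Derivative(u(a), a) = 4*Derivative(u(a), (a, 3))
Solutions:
 u(a) = C1 + Integral(C2*airyai(2^(1/3)*a/2) + C3*airybi(2^(1/3)*a/2), a)


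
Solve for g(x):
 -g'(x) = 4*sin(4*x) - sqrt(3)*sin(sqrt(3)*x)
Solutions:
 g(x) = C1 + cos(4*x) - cos(sqrt(3)*x)


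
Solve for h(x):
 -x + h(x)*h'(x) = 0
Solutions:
 h(x) = -sqrt(C1 + x^2)
 h(x) = sqrt(C1 + x^2)


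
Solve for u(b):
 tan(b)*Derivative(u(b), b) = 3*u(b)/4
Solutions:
 u(b) = C1*sin(b)^(3/4)


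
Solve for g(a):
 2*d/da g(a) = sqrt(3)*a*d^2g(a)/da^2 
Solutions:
 g(a) = C1 + C2*a^(1 + 2*sqrt(3)/3)


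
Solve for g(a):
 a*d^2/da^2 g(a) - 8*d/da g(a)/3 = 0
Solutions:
 g(a) = C1 + C2*a^(11/3)


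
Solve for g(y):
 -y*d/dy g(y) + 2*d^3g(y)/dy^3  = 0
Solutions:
 g(y) = C1 + Integral(C2*airyai(2^(2/3)*y/2) + C3*airybi(2^(2/3)*y/2), y)


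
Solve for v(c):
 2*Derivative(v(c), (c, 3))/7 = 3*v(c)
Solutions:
 v(c) = C3*exp(2^(2/3)*21^(1/3)*c/2) + (C1*sin(2^(2/3)*3^(5/6)*7^(1/3)*c/4) + C2*cos(2^(2/3)*3^(5/6)*7^(1/3)*c/4))*exp(-2^(2/3)*21^(1/3)*c/4)


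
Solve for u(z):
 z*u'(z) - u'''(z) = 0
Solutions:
 u(z) = C1 + Integral(C2*airyai(z) + C3*airybi(z), z)


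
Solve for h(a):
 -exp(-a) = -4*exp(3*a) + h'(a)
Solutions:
 h(a) = C1 + 4*exp(3*a)/3 + exp(-a)


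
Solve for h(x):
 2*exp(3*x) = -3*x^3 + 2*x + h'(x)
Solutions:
 h(x) = C1 + 3*x^4/4 - x^2 + 2*exp(3*x)/3


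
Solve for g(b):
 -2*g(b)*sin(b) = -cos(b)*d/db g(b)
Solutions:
 g(b) = C1/cos(b)^2


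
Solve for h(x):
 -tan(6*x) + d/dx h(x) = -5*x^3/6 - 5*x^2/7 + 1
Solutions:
 h(x) = C1 - 5*x^4/24 - 5*x^3/21 + x - log(cos(6*x))/6


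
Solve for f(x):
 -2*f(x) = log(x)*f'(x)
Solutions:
 f(x) = C1*exp(-2*li(x))


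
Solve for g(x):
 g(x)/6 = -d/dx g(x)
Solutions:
 g(x) = C1*exp(-x/6)


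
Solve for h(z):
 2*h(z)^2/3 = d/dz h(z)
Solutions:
 h(z) = -3/(C1 + 2*z)


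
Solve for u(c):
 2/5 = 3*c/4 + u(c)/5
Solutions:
 u(c) = 2 - 15*c/4


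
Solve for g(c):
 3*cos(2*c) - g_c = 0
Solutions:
 g(c) = C1 + 3*sin(2*c)/2


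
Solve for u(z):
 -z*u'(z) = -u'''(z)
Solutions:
 u(z) = C1 + Integral(C2*airyai(z) + C3*airybi(z), z)


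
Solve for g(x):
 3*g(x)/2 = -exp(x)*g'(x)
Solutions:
 g(x) = C1*exp(3*exp(-x)/2)


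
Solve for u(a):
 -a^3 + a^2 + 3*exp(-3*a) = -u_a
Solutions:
 u(a) = C1 + a^4/4 - a^3/3 + exp(-3*a)


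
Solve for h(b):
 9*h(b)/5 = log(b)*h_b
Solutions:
 h(b) = C1*exp(9*li(b)/5)


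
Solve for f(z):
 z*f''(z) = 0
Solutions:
 f(z) = C1 + C2*z


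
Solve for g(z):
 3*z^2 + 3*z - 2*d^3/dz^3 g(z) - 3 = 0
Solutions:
 g(z) = C1 + C2*z + C3*z^2 + z^5/40 + z^4/16 - z^3/4


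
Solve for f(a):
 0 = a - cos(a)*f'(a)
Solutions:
 f(a) = C1 + Integral(a/cos(a), a)


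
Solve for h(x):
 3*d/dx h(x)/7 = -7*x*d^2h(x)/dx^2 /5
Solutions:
 h(x) = C1 + C2*x^(34/49)


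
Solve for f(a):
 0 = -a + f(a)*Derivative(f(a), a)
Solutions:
 f(a) = -sqrt(C1 + a^2)
 f(a) = sqrt(C1 + a^2)


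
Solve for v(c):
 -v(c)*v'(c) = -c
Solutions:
 v(c) = -sqrt(C1 + c^2)
 v(c) = sqrt(C1 + c^2)


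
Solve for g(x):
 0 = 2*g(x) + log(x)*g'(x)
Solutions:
 g(x) = C1*exp(-2*li(x))


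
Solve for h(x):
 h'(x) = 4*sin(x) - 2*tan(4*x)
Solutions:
 h(x) = C1 + log(cos(4*x))/2 - 4*cos(x)


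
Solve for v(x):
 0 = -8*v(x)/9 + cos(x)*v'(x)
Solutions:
 v(x) = C1*(sin(x) + 1)^(4/9)/(sin(x) - 1)^(4/9)


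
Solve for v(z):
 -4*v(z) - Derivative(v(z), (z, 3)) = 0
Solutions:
 v(z) = C3*exp(-2^(2/3)*z) + (C1*sin(2^(2/3)*sqrt(3)*z/2) + C2*cos(2^(2/3)*sqrt(3)*z/2))*exp(2^(2/3)*z/2)


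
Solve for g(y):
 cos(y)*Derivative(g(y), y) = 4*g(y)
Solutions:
 g(y) = C1*(sin(y)^2 + 2*sin(y) + 1)/(sin(y)^2 - 2*sin(y) + 1)


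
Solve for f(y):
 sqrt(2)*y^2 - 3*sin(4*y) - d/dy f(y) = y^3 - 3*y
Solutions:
 f(y) = C1 - y^4/4 + sqrt(2)*y^3/3 + 3*y^2/2 + 3*cos(4*y)/4


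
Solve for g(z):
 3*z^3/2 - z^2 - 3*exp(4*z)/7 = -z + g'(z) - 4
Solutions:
 g(z) = C1 + 3*z^4/8 - z^3/3 + z^2/2 + 4*z - 3*exp(4*z)/28


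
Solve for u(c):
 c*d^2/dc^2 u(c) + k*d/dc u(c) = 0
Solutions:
 u(c) = C1 + c^(1 - re(k))*(C2*sin(log(c)*Abs(im(k))) + C3*cos(log(c)*im(k)))


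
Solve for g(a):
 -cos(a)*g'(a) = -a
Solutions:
 g(a) = C1 + Integral(a/cos(a), a)


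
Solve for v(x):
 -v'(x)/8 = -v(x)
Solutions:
 v(x) = C1*exp(8*x)


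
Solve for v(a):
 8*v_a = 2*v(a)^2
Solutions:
 v(a) = -4/(C1 + a)


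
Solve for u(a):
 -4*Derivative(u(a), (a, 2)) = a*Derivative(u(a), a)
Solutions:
 u(a) = C1 + C2*erf(sqrt(2)*a/4)


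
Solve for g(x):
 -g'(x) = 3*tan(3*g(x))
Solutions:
 g(x) = -asin(C1*exp(-9*x))/3 + pi/3
 g(x) = asin(C1*exp(-9*x))/3


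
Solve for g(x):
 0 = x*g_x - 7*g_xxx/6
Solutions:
 g(x) = C1 + Integral(C2*airyai(6^(1/3)*7^(2/3)*x/7) + C3*airybi(6^(1/3)*7^(2/3)*x/7), x)


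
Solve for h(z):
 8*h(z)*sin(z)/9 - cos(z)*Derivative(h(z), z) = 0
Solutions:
 h(z) = C1/cos(z)^(8/9)


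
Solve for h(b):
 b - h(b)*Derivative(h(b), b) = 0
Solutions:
 h(b) = -sqrt(C1 + b^2)
 h(b) = sqrt(C1 + b^2)


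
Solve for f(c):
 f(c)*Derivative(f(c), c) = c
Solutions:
 f(c) = -sqrt(C1 + c^2)
 f(c) = sqrt(C1 + c^2)


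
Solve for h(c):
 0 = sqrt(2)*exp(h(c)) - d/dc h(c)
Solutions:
 h(c) = log(-1/(C1 + sqrt(2)*c))


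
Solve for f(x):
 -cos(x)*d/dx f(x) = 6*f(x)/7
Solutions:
 f(x) = C1*(sin(x) - 1)^(3/7)/(sin(x) + 1)^(3/7)


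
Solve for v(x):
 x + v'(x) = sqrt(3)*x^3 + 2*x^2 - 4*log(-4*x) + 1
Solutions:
 v(x) = C1 + sqrt(3)*x^4/4 + 2*x^3/3 - x^2/2 - 4*x*log(-x) + x*(5 - 8*log(2))


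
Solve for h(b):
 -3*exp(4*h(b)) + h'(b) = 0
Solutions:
 h(b) = log(-(-1/(C1 + 12*b))^(1/4))
 h(b) = log(-1/(C1 + 12*b))/4
 h(b) = log(-I*(-1/(C1 + 12*b))^(1/4))
 h(b) = log(I*(-1/(C1 + 12*b))^(1/4))


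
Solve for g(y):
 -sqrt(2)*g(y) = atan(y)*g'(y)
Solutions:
 g(y) = C1*exp(-sqrt(2)*Integral(1/atan(y), y))


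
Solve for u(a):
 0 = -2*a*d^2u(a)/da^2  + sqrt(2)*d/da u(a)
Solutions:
 u(a) = C1 + C2*a^(sqrt(2)/2 + 1)


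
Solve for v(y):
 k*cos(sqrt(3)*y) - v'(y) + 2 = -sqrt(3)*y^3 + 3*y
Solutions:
 v(y) = C1 + sqrt(3)*k*sin(sqrt(3)*y)/3 + sqrt(3)*y^4/4 - 3*y^2/2 + 2*y


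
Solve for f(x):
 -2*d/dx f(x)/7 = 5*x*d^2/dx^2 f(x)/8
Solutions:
 f(x) = C1 + C2*x^(19/35)


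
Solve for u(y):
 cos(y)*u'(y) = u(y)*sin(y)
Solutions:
 u(y) = C1/cos(y)


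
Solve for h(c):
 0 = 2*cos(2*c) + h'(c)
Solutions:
 h(c) = C1 - sin(2*c)


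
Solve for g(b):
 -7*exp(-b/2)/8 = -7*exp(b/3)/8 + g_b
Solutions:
 g(b) = C1 + 21*exp(b/3)/8 + 7*exp(-b/2)/4


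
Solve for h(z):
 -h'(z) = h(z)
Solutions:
 h(z) = C1*exp(-z)


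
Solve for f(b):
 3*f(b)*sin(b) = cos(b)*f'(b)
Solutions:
 f(b) = C1/cos(b)^3


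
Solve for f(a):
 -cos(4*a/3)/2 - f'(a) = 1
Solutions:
 f(a) = C1 - a - 3*sin(4*a/3)/8


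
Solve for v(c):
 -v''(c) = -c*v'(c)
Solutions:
 v(c) = C1 + C2*erfi(sqrt(2)*c/2)


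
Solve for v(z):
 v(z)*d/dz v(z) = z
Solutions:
 v(z) = -sqrt(C1 + z^2)
 v(z) = sqrt(C1 + z^2)


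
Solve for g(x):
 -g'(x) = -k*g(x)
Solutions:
 g(x) = C1*exp(k*x)


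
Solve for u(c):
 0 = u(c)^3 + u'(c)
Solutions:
 u(c) = -sqrt(2)*sqrt(-1/(C1 - c))/2
 u(c) = sqrt(2)*sqrt(-1/(C1 - c))/2


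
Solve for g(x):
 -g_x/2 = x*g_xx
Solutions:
 g(x) = C1 + C2*sqrt(x)


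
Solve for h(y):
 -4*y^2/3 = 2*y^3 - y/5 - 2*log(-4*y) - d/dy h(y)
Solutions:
 h(y) = C1 + y^4/2 + 4*y^3/9 - y^2/10 - 2*y*log(-y) + 2*y*(1 - 2*log(2))


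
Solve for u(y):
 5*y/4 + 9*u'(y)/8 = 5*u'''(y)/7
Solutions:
 u(y) = C1 + C2*exp(-3*sqrt(70)*y/20) + C3*exp(3*sqrt(70)*y/20) - 5*y^2/9


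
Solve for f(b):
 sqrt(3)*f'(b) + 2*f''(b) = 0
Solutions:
 f(b) = C1 + C2*exp(-sqrt(3)*b/2)


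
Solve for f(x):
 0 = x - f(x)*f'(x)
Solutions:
 f(x) = -sqrt(C1 + x^2)
 f(x) = sqrt(C1 + x^2)


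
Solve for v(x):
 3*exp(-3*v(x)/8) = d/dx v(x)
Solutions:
 v(x) = 8*log(C1 + 9*x/8)/3
 v(x) = 8*log((-3^(1/3) - 3^(5/6)*I)*(C1 + 3*x)^(1/3)/4)
 v(x) = 8*log((-3^(1/3) + 3^(5/6)*I)*(C1 + 3*x)^(1/3)/4)


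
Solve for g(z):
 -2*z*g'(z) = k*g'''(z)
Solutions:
 g(z) = C1 + Integral(C2*airyai(2^(1/3)*z*(-1/k)^(1/3)) + C3*airybi(2^(1/3)*z*(-1/k)^(1/3)), z)


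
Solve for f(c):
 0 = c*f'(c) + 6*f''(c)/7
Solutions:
 f(c) = C1 + C2*erf(sqrt(21)*c/6)


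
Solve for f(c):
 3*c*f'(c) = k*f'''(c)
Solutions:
 f(c) = C1 + Integral(C2*airyai(3^(1/3)*c*(1/k)^(1/3)) + C3*airybi(3^(1/3)*c*(1/k)^(1/3)), c)


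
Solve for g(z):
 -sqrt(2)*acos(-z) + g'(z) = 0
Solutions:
 g(z) = C1 + sqrt(2)*(z*acos(-z) + sqrt(1 - z^2))


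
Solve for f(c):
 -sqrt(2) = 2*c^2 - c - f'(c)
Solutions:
 f(c) = C1 + 2*c^3/3 - c^2/2 + sqrt(2)*c


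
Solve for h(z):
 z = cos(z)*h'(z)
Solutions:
 h(z) = C1 + Integral(z/cos(z), z)


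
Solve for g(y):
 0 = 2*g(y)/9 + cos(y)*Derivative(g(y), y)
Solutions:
 g(y) = C1*(sin(y) - 1)^(1/9)/(sin(y) + 1)^(1/9)


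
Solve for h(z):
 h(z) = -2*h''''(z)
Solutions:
 h(z) = (C1*sin(2^(1/4)*z/2) + C2*cos(2^(1/4)*z/2))*exp(-2^(1/4)*z/2) + (C3*sin(2^(1/4)*z/2) + C4*cos(2^(1/4)*z/2))*exp(2^(1/4)*z/2)


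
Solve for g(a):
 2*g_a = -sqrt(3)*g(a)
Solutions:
 g(a) = C1*exp(-sqrt(3)*a/2)


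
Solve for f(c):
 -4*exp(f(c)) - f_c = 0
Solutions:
 f(c) = log(1/(C1 + 4*c))


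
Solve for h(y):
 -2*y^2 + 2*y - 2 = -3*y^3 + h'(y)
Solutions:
 h(y) = C1 + 3*y^4/4 - 2*y^3/3 + y^2 - 2*y


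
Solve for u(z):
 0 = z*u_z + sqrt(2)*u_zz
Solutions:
 u(z) = C1 + C2*erf(2^(1/4)*z/2)


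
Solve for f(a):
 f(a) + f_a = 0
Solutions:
 f(a) = C1*exp(-a)


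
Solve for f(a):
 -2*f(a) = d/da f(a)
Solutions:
 f(a) = C1*exp(-2*a)


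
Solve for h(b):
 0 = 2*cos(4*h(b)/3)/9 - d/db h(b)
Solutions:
 -2*b/9 - 3*log(sin(4*h(b)/3) - 1)/8 + 3*log(sin(4*h(b)/3) + 1)/8 = C1


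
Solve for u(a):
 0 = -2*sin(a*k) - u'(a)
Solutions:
 u(a) = C1 + 2*cos(a*k)/k


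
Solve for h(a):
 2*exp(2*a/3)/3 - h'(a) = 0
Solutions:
 h(a) = C1 + exp(2*a/3)


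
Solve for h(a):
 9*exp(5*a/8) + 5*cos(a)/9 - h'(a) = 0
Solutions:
 h(a) = C1 + 72*exp(5*a/8)/5 + 5*sin(a)/9


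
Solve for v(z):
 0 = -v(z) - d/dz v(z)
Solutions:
 v(z) = C1*exp(-z)


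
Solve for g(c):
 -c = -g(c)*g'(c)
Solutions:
 g(c) = -sqrt(C1 + c^2)
 g(c) = sqrt(C1 + c^2)


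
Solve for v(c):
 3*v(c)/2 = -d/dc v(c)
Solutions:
 v(c) = C1*exp(-3*c/2)


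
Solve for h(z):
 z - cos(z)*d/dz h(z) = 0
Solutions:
 h(z) = C1 + Integral(z/cos(z), z)


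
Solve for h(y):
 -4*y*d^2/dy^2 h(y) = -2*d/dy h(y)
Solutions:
 h(y) = C1 + C2*y^(3/2)


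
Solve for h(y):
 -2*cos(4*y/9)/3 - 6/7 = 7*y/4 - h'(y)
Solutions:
 h(y) = C1 + 7*y^2/8 + 6*y/7 + 3*sin(4*y/9)/2


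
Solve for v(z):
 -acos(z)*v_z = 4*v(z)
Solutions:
 v(z) = C1*exp(-4*Integral(1/acos(z), z))


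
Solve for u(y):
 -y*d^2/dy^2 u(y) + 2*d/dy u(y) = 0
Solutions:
 u(y) = C1 + C2*y^3


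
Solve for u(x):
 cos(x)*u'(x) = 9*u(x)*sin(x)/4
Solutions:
 u(x) = C1/cos(x)^(9/4)


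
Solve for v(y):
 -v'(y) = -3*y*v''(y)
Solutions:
 v(y) = C1 + C2*y^(4/3)


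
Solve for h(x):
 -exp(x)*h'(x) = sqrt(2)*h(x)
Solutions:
 h(x) = C1*exp(sqrt(2)*exp(-x))


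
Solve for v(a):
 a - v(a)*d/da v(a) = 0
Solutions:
 v(a) = -sqrt(C1 + a^2)
 v(a) = sqrt(C1 + a^2)


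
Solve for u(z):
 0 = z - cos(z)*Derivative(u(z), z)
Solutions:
 u(z) = C1 + Integral(z/cos(z), z)


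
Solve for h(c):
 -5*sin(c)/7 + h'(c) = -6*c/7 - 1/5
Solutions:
 h(c) = C1 - 3*c^2/7 - c/5 - 5*cos(c)/7


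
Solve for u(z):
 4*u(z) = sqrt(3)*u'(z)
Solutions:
 u(z) = C1*exp(4*sqrt(3)*z/3)


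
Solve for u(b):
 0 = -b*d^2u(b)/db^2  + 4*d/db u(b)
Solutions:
 u(b) = C1 + C2*b^5


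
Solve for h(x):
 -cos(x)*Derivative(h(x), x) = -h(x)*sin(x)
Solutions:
 h(x) = C1/cos(x)


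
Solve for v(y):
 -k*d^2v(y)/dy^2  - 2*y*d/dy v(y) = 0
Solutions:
 v(y) = C1 + C2*sqrt(k)*erf(y*sqrt(1/k))


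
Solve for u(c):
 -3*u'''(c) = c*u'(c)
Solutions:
 u(c) = C1 + Integral(C2*airyai(-3^(2/3)*c/3) + C3*airybi(-3^(2/3)*c/3), c)


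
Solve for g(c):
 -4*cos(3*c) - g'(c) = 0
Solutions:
 g(c) = C1 - 4*sin(3*c)/3


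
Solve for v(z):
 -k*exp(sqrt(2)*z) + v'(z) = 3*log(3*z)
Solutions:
 v(z) = C1 + sqrt(2)*k*exp(sqrt(2)*z)/2 + 3*z*log(z) + 3*z*(-1 + log(3))


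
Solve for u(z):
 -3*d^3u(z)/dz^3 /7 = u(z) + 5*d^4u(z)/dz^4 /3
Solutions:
 u(z) = C1*exp(z*(-9 + 70*sqrt(81/4900 + 4*98^(1/3)/(243 + 41*sqrt(45671)*I)^(1/3) + 28^(1/3)*(243 + 41*sqrt(45671)*I)^(1/3)/70))/140)*sin(z*sqrt(Abs(-81/2450 + 4*98^(1/3)/(243 + 41*sqrt(45671)*I)^(1/3) + 729/(171500*sqrt(81/4900 + 4*98^(1/3)/(243 + 41*sqrt(45671)*I)^(1/3) + 28^(1/3)*(243 + 41*sqrt(45671)*I)^(1/3)/70)) + 28^(1/3)*(243 + 41*sqrt(45671)*I)^(1/3)/70))/2) + C2*exp(z*(-9 + 70*sqrt(81/4900 + 4*98^(1/3)/(243 + 41*sqrt(45671)*I)^(1/3) + 28^(1/3)*(243 + 41*sqrt(45671)*I)^(1/3)/70))/140)*cos(z*sqrt(-81/2450 + 4*98^(1/3)/(243 + 41*sqrt(45671)*I)^(1/3) + 729/(171500*sqrt(81/4900 + 4*98^(1/3)/(243 + 41*sqrt(45671)*I)^(1/3) + 28^(1/3)*(243 + 41*sqrt(45671)*I)^(1/3)/70)) + 28^(1/3)*(243 + 41*sqrt(45671)*I)^(1/3)/70)/2) + C3*exp(-z*(9 + 70*sqrt(81/4900 + 4*98^(1/3)/(243 + 41*sqrt(45671)*I)^(1/3) + 28^(1/3)*(243 + 41*sqrt(45671)*I)^(1/3)/70))/140)*sin(z*sqrt(Abs(81/2450 - 28^(1/3)*(243 + 41*sqrt(45671)*I)^(1/3)/70 + 729/(171500*sqrt(81/4900 + 4*98^(1/3)/(243 + 41*sqrt(45671)*I)^(1/3) + 28^(1/3)*(243 + 41*sqrt(45671)*I)^(1/3)/70)) - 4*98^(1/3)/(243 + 41*sqrt(45671)*I)^(1/3)))/2) + C4*exp(-z*(9 + 70*sqrt(81/4900 + 4*98^(1/3)/(243 + 41*sqrt(45671)*I)^(1/3) + 28^(1/3)*(243 + 41*sqrt(45671)*I)^(1/3)/70))/140)*cos(z*sqrt(-81/2450 + 4*98^(1/3)/(243 + 41*sqrt(45671)*I)^(1/3) - 729/(171500*sqrt(81/4900 + 4*98^(1/3)/(243 + 41*sqrt(45671)*I)^(1/3) + 28^(1/3)*(243 + 41*sqrt(45671)*I)^(1/3)/70)) + 28^(1/3)*(243 + 41*sqrt(45671)*I)^(1/3)/70)/2)


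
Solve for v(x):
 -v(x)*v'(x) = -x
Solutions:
 v(x) = -sqrt(C1 + x^2)
 v(x) = sqrt(C1 + x^2)


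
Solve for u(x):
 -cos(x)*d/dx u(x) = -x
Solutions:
 u(x) = C1 + Integral(x/cos(x), x)


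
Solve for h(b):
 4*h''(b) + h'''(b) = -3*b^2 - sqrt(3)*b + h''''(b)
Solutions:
 h(b) = C1 + C2*b + C3*exp(b*(1 - sqrt(17))/2) + C4*exp(b*(1 + sqrt(17))/2) - b^4/16 + b^3*(3 - 2*sqrt(3))/48 + b^2*(-15 + 2*sqrt(3))/64


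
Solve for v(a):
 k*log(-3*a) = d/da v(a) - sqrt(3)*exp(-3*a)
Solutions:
 v(a) = C1 + a*k*log(-a) + a*k*(-1 + log(3)) - sqrt(3)*exp(-3*a)/3


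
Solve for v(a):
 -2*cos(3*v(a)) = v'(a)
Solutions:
 v(a) = -asin((C1 + exp(12*a))/(C1 - exp(12*a)))/3 + pi/3
 v(a) = asin((C1 + exp(12*a))/(C1 - exp(12*a)))/3


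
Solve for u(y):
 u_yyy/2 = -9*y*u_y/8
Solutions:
 u(y) = C1 + Integral(C2*airyai(-2^(1/3)*3^(2/3)*y/2) + C3*airybi(-2^(1/3)*3^(2/3)*y/2), y)


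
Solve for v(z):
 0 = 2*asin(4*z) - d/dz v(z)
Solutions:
 v(z) = C1 + 2*z*asin(4*z) + sqrt(1 - 16*z^2)/2


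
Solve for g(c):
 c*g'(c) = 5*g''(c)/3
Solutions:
 g(c) = C1 + C2*erfi(sqrt(30)*c/10)


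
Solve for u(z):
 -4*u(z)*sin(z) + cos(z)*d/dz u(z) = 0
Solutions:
 u(z) = C1/cos(z)^4


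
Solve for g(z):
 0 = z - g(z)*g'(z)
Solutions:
 g(z) = -sqrt(C1 + z^2)
 g(z) = sqrt(C1 + z^2)


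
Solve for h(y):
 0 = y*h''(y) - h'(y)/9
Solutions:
 h(y) = C1 + C2*y^(10/9)


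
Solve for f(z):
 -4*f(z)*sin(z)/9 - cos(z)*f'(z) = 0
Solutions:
 f(z) = C1*cos(z)^(4/9)


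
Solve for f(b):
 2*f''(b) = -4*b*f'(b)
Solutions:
 f(b) = C1 + C2*erf(b)


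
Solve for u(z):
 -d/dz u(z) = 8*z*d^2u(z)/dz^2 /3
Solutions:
 u(z) = C1 + C2*z^(5/8)


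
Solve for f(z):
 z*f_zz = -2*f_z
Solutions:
 f(z) = C1 + C2/z


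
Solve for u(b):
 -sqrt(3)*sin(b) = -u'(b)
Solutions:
 u(b) = C1 - sqrt(3)*cos(b)


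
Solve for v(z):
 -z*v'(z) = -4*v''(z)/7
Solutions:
 v(z) = C1 + C2*erfi(sqrt(14)*z/4)


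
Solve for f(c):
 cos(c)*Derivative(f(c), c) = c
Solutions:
 f(c) = C1 + Integral(c/cos(c), c)


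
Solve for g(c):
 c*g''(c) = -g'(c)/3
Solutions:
 g(c) = C1 + C2*c^(2/3)


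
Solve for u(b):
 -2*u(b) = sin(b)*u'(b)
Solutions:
 u(b) = C1*(cos(b) + 1)/(cos(b) - 1)


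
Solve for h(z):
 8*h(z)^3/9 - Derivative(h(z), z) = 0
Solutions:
 h(z) = -3*sqrt(2)*sqrt(-1/(C1 + 8*z))/2
 h(z) = 3*sqrt(2)*sqrt(-1/(C1 + 8*z))/2


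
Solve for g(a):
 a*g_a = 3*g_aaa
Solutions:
 g(a) = C1 + Integral(C2*airyai(3^(2/3)*a/3) + C3*airybi(3^(2/3)*a/3), a)


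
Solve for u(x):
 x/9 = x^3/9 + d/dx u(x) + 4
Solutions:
 u(x) = C1 - x^4/36 + x^2/18 - 4*x


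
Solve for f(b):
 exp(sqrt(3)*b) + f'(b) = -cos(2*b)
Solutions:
 f(b) = C1 - sqrt(3)*exp(sqrt(3)*b)/3 - sin(2*b)/2


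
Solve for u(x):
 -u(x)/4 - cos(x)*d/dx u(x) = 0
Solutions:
 u(x) = C1*(sin(x) - 1)^(1/8)/(sin(x) + 1)^(1/8)


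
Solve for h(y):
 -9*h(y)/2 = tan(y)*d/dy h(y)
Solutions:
 h(y) = C1/sin(y)^(9/2)


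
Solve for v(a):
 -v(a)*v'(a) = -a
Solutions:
 v(a) = -sqrt(C1 + a^2)
 v(a) = sqrt(C1 + a^2)


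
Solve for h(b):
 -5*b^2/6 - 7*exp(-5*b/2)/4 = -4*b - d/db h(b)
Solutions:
 h(b) = C1 + 5*b^3/18 - 2*b^2 - 7*exp(-5*b/2)/10


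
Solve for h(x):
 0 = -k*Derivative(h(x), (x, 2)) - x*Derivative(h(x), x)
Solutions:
 h(x) = C1 + C2*sqrt(k)*erf(sqrt(2)*x*sqrt(1/k)/2)


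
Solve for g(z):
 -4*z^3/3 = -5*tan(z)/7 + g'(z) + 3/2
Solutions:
 g(z) = C1 - z^4/3 - 3*z/2 - 5*log(cos(z))/7


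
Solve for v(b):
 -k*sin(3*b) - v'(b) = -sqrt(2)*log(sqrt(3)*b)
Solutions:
 v(b) = C1 + sqrt(2)*b*(log(b) - 1) + sqrt(2)*b*log(3)/2 + k*cos(3*b)/3


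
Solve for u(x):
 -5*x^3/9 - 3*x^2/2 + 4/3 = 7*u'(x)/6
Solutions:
 u(x) = C1 - 5*x^4/42 - 3*x^3/7 + 8*x/7


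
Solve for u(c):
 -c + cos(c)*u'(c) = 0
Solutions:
 u(c) = C1 + Integral(c/cos(c), c)


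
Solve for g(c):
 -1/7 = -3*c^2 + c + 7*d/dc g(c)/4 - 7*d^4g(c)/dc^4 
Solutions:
 g(c) = C1 + C4*exp(2^(1/3)*c/2) + 4*c^3/7 - 2*c^2/7 - 4*c/49 + (C2*sin(2^(1/3)*sqrt(3)*c/4) + C3*cos(2^(1/3)*sqrt(3)*c/4))*exp(-2^(1/3)*c/4)


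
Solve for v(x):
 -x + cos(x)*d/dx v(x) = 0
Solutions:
 v(x) = C1 + Integral(x/cos(x), x)


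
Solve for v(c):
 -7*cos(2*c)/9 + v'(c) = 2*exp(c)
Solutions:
 v(c) = C1 + 2*exp(c) + 7*sin(2*c)/18


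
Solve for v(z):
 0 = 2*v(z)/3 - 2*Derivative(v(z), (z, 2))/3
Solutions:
 v(z) = C1*exp(-z) + C2*exp(z)


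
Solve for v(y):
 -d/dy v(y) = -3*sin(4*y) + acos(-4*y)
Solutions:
 v(y) = C1 - y*acos(-4*y) - sqrt(1 - 16*y^2)/4 - 3*cos(4*y)/4


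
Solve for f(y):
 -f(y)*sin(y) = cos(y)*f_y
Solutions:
 f(y) = C1*cos(y)


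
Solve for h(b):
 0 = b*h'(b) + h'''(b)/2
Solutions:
 h(b) = C1 + Integral(C2*airyai(-2^(1/3)*b) + C3*airybi(-2^(1/3)*b), b)


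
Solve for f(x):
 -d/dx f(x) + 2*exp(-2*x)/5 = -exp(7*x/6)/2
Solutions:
 f(x) = C1 + 3*exp(7*x/6)/7 - exp(-2*x)/5


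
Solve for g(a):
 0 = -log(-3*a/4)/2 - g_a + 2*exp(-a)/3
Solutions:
 g(a) = C1 - a*log(-a)/2 + a*(-log(3)/2 + 1/2 + log(2)) - 2*exp(-a)/3


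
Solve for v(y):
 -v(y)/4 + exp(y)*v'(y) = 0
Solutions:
 v(y) = C1*exp(-exp(-y)/4)


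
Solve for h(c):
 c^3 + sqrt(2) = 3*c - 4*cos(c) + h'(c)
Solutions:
 h(c) = C1 + c^4/4 - 3*c^2/2 + sqrt(2)*c + 4*sin(c)


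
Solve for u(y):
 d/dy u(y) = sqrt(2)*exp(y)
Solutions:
 u(y) = C1 + sqrt(2)*exp(y)


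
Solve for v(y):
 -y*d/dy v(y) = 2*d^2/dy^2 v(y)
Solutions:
 v(y) = C1 + C2*erf(y/2)


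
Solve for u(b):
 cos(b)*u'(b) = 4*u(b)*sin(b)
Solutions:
 u(b) = C1/cos(b)^4


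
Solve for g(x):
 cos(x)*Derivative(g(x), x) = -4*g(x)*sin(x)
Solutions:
 g(x) = C1*cos(x)^4


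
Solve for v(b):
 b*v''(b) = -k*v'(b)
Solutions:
 v(b) = C1 + b^(1 - re(k))*(C2*sin(log(b)*Abs(im(k))) + C3*cos(log(b)*im(k)))


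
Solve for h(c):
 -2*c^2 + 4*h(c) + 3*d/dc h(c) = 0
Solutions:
 h(c) = C1*exp(-4*c/3) + c^2/2 - 3*c/4 + 9/16


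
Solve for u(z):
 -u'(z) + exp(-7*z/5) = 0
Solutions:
 u(z) = C1 - 5*exp(-7*z/5)/7


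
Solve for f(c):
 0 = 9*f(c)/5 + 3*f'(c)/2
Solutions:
 f(c) = C1*exp(-6*c/5)


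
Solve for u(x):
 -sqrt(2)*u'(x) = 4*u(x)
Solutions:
 u(x) = C1*exp(-2*sqrt(2)*x)


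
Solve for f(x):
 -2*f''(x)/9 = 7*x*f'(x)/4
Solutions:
 f(x) = C1 + C2*erf(3*sqrt(7)*x/4)


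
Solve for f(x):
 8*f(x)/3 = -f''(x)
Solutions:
 f(x) = C1*sin(2*sqrt(6)*x/3) + C2*cos(2*sqrt(6)*x/3)


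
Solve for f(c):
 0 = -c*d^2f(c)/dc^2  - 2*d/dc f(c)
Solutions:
 f(c) = C1 + C2/c


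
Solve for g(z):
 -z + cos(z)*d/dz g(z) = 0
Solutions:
 g(z) = C1 + Integral(z/cos(z), z)


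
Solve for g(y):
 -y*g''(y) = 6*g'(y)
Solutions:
 g(y) = C1 + C2/y^5


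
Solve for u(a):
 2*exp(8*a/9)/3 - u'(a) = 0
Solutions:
 u(a) = C1 + 3*exp(8*a/9)/4


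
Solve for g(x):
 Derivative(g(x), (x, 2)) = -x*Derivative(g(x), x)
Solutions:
 g(x) = C1 + C2*erf(sqrt(2)*x/2)


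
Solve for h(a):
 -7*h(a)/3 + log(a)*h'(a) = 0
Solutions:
 h(a) = C1*exp(7*li(a)/3)


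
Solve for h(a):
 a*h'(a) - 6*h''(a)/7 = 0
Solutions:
 h(a) = C1 + C2*erfi(sqrt(21)*a/6)


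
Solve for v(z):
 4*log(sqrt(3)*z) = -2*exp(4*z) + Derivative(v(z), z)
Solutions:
 v(z) = C1 + 4*z*log(z) + 2*z*(-2 + log(3)) + exp(4*z)/2


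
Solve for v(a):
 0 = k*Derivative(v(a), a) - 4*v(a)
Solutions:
 v(a) = C1*exp(4*a/k)


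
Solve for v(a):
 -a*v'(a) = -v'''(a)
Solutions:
 v(a) = C1 + Integral(C2*airyai(a) + C3*airybi(a), a)


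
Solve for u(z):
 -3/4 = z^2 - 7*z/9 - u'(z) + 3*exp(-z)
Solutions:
 u(z) = C1 + z^3/3 - 7*z^2/18 + 3*z/4 - 3*exp(-z)


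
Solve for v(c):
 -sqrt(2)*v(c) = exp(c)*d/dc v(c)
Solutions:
 v(c) = C1*exp(sqrt(2)*exp(-c))


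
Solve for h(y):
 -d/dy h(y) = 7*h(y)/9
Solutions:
 h(y) = C1*exp(-7*y/9)


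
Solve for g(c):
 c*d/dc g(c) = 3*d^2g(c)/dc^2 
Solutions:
 g(c) = C1 + C2*erfi(sqrt(6)*c/6)


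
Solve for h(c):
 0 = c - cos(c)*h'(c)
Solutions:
 h(c) = C1 + Integral(c/cos(c), c)


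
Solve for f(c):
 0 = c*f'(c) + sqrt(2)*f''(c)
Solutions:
 f(c) = C1 + C2*erf(2^(1/4)*c/2)


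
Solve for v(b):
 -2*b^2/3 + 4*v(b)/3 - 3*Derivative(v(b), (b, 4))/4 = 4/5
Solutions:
 v(b) = C1*exp(-2*sqrt(3)*b/3) + C2*exp(2*sqrt(3)*b/3) + C3*sin(2*sqrt(3)*b/3) + C4*cos(2*sqrt(3)*b/3) + b^2/2 + 3/5


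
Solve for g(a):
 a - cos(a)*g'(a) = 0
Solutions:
 g(a) = C1 + Integral(a/cos(a), a)


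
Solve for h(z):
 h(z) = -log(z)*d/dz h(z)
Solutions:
 h(z) = C1*exp(-li(z))


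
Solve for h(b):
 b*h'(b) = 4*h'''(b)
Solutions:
 h(b) = C1 + Integral(C2*airyai(2^(1/3)*b/2) + C3*airybi(2^(1/3)*b/2), b)


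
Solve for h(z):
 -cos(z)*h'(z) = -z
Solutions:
 h(z) = C1 + Integral(z/cos(z), z)


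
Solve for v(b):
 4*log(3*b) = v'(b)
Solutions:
 v(b) = C1 + 4*b*log(b) - 4*b + b*log(81)


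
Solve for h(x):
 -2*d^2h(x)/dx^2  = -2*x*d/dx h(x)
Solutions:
 h(x) = C1 + C2*erfi(sqrt(2)*x/2)


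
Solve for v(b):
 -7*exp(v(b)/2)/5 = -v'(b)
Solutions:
 v(b) = 2*log(-1/(C1 + 7*b)) + 2*log(10)


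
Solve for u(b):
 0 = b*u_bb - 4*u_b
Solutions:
 u(b) = C1 + C2*b^5


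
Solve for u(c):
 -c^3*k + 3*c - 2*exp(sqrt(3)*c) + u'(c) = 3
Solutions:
 u(c) = C1 + c^4*k/4 - 3*c^2/2 + 3*c + 2*sqrt(3)*exp(sqrt(3)*c)/3


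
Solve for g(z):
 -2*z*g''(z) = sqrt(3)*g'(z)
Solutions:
 g(z) = C1 + C2*z^(1 - sqrt(3)/2)


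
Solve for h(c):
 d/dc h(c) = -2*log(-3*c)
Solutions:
 h(c) = C1 - 2*c*log(-c) + 2*c*(1 - log(3))


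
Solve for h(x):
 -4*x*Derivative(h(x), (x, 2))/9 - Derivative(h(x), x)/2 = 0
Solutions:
 h(x) = C1 + C2/x^(1/8)


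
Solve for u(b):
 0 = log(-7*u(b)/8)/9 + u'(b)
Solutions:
 9*Integral(1/(log(-_y) - 3*log(2) + log(7)), (_y, u(b))) = C1 - b


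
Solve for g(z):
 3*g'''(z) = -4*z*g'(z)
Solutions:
 g(z) = C1 + Integral(C2*airyai(-6^(2/3)*z/3) + C3*airybi(-6^(2/3)*z/3), z)


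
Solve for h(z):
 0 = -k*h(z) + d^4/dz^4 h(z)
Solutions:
 h(z) = C1*exp(-k^(1/4)*z) + C2*exp(k^(1/4)*z) + C3*exp(-I*k^(1/4)*z) + C4*exp(I*k^(1/4)*z)


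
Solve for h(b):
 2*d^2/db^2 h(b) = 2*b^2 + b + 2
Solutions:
 h(b) = C1 + C2*b + b^4/12 + b^3/12 + b^2/2


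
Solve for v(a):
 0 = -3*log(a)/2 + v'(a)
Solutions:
 v(a) = C1 + 3*a*log(a)/2 - 3*a/2


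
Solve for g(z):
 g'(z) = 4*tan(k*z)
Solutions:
 g(z) = C1 + 4*Piecewise((-log(cos(k*z))/k, Ne(k, 0)), (0, True))


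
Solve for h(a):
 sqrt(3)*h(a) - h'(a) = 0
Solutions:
 h(a) = C1*exp(sqrt(3)*a)


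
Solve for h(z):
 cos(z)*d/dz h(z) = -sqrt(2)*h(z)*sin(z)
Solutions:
 h(z) = C1*cos(z)^(sqrt(2))


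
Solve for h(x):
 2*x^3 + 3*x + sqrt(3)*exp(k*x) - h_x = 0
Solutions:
 h(x) = C1 + x^4/2 + 3*x^2/2 + sqrt(3)*exp(k*x)/k


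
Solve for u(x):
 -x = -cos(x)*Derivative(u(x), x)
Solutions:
 u(x) = C1 + Integral(x/cos(x), x)


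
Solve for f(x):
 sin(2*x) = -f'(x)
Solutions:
 f(x) = C1 + cos(2*x)/2


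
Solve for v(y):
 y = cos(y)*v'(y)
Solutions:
 v(y) = C1 + Integral(y/cos(y), y)


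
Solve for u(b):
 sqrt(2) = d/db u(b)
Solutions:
 u(b) = C1 + sqrt(2)*b


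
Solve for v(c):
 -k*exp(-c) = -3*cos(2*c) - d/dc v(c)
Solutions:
 v(c) = C1 - k*exp(-c) - 3*sin(2*c)/2


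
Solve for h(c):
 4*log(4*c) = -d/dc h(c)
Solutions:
 h(c) = C1 - 4*c*log(c) - c*log(256) + 4*c


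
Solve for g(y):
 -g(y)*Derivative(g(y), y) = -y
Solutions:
 g(y) = -sqrt(C1 + y^2)
 g(y) = sqrt(C1 + y^2)


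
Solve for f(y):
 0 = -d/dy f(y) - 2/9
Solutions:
 f(y) = C1 - 2*y/9


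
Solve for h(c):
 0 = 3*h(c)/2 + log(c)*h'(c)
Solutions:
 h(c) = C1*exp(-3*li(c)/2)


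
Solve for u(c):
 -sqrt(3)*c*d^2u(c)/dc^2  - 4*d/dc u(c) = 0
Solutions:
 u(c) = C1 + C2*c^(1 - 4*sqrt(3)/3)


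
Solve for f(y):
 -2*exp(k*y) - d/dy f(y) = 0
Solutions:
 f(y) = C1 - 2*exp(k*y)/k


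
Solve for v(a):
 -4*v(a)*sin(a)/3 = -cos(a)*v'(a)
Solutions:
 v(a) = C1/cos(a)^(4/3)


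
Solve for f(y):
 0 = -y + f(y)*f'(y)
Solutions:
 f(y) = -sqrt(C1 + y^2)
 f(y) = sqrt(C1 + y^2)


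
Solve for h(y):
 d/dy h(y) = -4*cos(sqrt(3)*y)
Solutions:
 h(y) = C1 - 4*sqrt(3)*sin(sqrt(3)*y)/3


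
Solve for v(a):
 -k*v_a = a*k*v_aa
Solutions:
 v(a) = C1 + C2*log(a)


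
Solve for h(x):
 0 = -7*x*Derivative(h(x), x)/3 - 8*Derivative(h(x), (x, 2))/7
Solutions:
 h(x) = C1 + C2*erf(7*sqrt(3)*x/12)


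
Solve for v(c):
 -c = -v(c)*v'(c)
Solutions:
 v(c) = -sqrt(C1 + c^2)
 v(c) = sqrt(C1 + c^2)


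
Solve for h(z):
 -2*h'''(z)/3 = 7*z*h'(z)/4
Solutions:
 h(z) = C1 + Integral(C2*airyai(-21^(1/3)*z/2) + C3*airybi(-21^(1/3)*z/2), z)


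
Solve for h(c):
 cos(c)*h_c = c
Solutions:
 h(c) = C1 + Integral(c/cos(c), c)


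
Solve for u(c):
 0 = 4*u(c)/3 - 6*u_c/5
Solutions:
 u(c) = C1*exp(10*c/9)


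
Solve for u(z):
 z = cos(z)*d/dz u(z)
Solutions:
 u(z) = C1 + Integral(z/cos(z), z)


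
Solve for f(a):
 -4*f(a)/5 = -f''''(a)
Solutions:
 f(a) = C1*exp(-sqrt(2)*5^(3/4)*a/5) + C2*exp(sqrt(2)*5^(3/4)*a/5) + C3*sin(sqrt(2)*5^(3/4)*a/5) + C4*cos(sqrt(2)*5^(3/4)*a/5)


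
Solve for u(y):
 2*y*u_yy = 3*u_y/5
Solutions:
 u(y) = C1 + C2*y^(13/10)


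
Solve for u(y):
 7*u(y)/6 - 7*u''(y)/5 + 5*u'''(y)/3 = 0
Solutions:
 u(y) = C1*exp(y*(14*14^(2/3)/(25*sqrt(13665) + 2929)^(1/3) + 28 + 14^(1/3)*(25*sqrt(13665) + 2929)^(1/3))/100)*sin(14^(1/3)*sqrt(3)*y*(-(25*sqrt(13665) + 2929)^(1/3) + 14*14^(1/3)/(25*sqrt(13665) + 2929)^(1/3))/100) + C2*exp(y*(14*14^(2/3)/(25*sqrt(13665) + 2929)^(1/3) + 28 + 14^(1/3)*(25*sqrt(13665) + 2929)^(1/3))/100)*cos(14^(1/3)*sqrt(3)*y*(-(25*sqrt(13665) + 2929)^(1/3) + 14*14^(1/3)/(25*sqrt(13665) + 2929)^(1/3))/100) + C3*exp(y*(-14^(1/3)*(25*sqrt(13665) + 2929)^(1/3) - 14*14^(2/3)/(25*sqrt(13665) + 2929)^(1/3) + 14)/50)


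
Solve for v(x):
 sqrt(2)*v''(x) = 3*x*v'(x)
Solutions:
 v(x) = C1 + C2*erfi(2^(1/4)*sqrt(3)*x/2)


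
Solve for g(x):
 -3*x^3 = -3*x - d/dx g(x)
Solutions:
 g(x) = C1 + 3*x^4/4 - 3*x^2/2


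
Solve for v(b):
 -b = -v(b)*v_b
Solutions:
 v(b) = -sqrt(C1 + b^2)
 v(b) = sqrt(C1 + b^2)


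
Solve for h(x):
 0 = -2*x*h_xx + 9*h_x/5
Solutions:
 h(x) = C1 + C2*x^(19/10)


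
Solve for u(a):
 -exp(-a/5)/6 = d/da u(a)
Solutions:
 u(a) = C1 + 5*exp(-a/5)/6


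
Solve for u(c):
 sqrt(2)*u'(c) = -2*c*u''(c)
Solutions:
 u(c) = C1 + C2*c^(1 - sqrt(2)/2)


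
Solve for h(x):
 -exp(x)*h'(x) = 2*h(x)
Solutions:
 h(x) = C1*exp(2*exp(-x))


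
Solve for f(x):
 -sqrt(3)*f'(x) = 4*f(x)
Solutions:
 f(x) = C1*exp(-4*sqrt(3)*x/3)


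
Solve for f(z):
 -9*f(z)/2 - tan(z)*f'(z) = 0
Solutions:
 f(z) = C1/sin(z)^(9/2)


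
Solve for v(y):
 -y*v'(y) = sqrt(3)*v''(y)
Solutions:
 v(y) = C1 + C2*erf(sqrt(2)*3^(3/4)*y/6)


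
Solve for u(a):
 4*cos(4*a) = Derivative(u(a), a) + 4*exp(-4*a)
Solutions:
 u(a) = C1 + sin(4*a) + exp(-4*a)


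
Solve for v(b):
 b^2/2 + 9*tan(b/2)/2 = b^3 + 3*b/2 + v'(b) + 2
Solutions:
 v(b) = C1 - b^4/4 + b^3/6 - 3*b^2/4 - 2*b - 9*log(cos(b/2))


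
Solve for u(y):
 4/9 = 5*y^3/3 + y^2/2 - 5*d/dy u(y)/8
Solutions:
 u(y) = C1 + 2*y^4/3 + 4*y^3/15 - 32*y/45


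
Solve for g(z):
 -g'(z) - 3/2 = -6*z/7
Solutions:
 g(z) = C1 + 3*z^2/7 - 3*z/2


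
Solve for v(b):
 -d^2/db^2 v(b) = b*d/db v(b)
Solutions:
 v(b) = C1 + C2*erf(sqrt(2)*b/2)


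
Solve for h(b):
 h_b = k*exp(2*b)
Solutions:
 h(b) = C1 + k*exp(2*b)/2


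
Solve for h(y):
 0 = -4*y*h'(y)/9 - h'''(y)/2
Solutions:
 h(y) = C1 + Integral(C2*airyai(-2*3^(1/3)*y/3) + C3*airybi(-2*3^(1/3)*y/3), y)


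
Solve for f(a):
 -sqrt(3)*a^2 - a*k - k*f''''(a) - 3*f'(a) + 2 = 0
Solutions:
 f(a) = C1 + C2*exp(3^(1/3)*a*(-1/k)^(1/3)) + C3*exp(a*(-1/k)^(1/3)*(-3^(1/3) + 3^(5/6)*I)/2) + C4*exp(-a*(-1/k)^(1/3)*(3^(1/3) + 3^(5/6)*I)/2) - sqrt(3)*a^3/9 - a^2*k/6 + 2*a/3


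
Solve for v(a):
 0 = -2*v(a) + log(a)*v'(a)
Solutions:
 v(a) = C1*exp(2*li(a))


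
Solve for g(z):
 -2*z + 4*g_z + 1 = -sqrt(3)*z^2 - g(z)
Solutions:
 g(z) = C1*exp(-z/4) - sqrt(3)*z^2 + 2*z + 8*sqrt(3)*z - 32*sqrt(3) - 9


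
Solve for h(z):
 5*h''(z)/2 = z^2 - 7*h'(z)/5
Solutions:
 h(z) = C1 + C2*exp(-14*z/25) + 5*z^3/21 - 125*z^2/98 + 3125*z/686


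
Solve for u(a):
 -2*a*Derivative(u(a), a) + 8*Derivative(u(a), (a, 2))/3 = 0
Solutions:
 u(a) = C1 + C2*erfi(sqrt(6)*a/4)


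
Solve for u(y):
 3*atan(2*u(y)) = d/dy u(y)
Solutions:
 Integral(1/atan(2*_y), (_y, u(y))) = C1 + 3*y


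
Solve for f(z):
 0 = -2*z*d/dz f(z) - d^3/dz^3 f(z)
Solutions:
 f(z) = C1 + Integral(C2*airyai(-2^(1/3)*z) + C3*airybi(-2^(1/3)*z), z)


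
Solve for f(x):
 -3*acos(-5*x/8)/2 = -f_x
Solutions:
 f(x) = C1 + 3*x*acos(-5*x/8)/2 + 3*sqrt(64 - 25*x^2)/10


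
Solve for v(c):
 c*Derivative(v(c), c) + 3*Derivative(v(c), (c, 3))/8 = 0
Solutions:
 v(c) = C1 + Integral(C2*airyai(-2*3^(2/3)*c/3) + C3*airybi(-2*3^(2/3)*c/3), c)


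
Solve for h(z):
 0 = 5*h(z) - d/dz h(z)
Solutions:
 h(z) = C1*exp(5*z)


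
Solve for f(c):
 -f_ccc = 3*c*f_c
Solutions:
 f(c) = C1 + Integral(C2*airyai(-3^(1/3)*c) + C3*airybi(-3^(1/3)*c), c)


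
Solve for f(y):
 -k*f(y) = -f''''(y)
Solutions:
 f(y) = C1*exp(-k^(1/4)*y) + C2*exp(k^(1/4)*y) + C3*exp(-I*k^(1/4)*y) + C4*exp(I*k^(1/4)*y)


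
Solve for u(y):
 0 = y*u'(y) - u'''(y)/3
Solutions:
 u(y) = C1 + Integral(C2*airyai(3^(1/3)*y) + C3*airybi(3^(1/3)*y), y)


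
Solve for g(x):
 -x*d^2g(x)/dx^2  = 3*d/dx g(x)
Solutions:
 g(x) = C1 + C2/x^2


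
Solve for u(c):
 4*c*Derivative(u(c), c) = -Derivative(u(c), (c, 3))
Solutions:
 u(c) = C1 + Integral(C2*airyai(-2^(2/3)*c) + C3*airybi(-2^(2/3)*c), c)


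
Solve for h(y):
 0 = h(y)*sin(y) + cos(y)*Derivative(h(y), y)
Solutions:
 h(y) = C1*cos(y)


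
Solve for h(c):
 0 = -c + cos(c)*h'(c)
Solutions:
 h(c) = C1 + Integral(c/cos(c), c)


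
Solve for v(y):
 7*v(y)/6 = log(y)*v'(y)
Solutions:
 v(y) = C1*exp(7*li(y)/6)


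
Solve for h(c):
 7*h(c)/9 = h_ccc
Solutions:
 h(c) = C3*exp(21^(1/3)*c/3) + (C1*sin(3^(5/6)*7^(1/3)*c/6) + C2*cos(3^(5/6)*7^(1/3)*c/6))*exp(-21^(1/3)*c/6)


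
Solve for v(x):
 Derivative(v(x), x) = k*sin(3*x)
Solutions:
 v(x) = C1 - k*cos(3*x)/3


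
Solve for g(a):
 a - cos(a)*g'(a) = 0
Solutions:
 g(a) = C1 + Integral(a/cos(a), a)


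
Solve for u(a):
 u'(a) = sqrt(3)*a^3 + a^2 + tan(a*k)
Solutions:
 u(a) = C1 + sqrt(3)*a^4/4 + a^3/3 + Piecewise((-log(cos(a*k))/k, Ne(k, 0)), (0, True))


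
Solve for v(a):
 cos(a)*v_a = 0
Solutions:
 v(a) = C1


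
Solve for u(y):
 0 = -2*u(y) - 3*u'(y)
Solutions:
 u(y) = C1*exp(-2*y/3)


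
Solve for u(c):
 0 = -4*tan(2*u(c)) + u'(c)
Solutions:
 u(c) = -asin(C1*exp(8*c))/2 + pi/2
 u(c) = asin(C1*exp(8*c))/2


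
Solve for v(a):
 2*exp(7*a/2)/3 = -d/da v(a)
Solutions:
 v(a) = C1 - 4*exp(7*a/2)/21


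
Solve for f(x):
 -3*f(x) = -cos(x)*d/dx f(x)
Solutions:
 f(x) = C1*(sin(x) + 1)^(3/2)/(sin(x) - 1)^(3/2)


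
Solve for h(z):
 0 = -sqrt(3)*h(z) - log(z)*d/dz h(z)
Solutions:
 h(z) = C1*exp(-sqrt(3)*li(z))


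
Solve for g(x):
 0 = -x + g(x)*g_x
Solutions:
 g(x) = -sqrt(C1 + x^2)
 g(x) = sqrt(C1 + x^2)


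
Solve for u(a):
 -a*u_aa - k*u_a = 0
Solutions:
 u(a) = C1 + a^(1 - re(k))*(C2*sin(log(a)*Abs(im(k))) + C3*cos(log(a)*im(k)))


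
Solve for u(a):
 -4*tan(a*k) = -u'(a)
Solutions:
 u(a) = C1 + 4*Piecewise((-log(cos(a*k))/k, Ne(k, 0)), (0, True))


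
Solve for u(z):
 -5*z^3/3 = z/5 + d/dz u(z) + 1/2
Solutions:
 u(z) = C1 - 5*z^4/12 - z^2/10 - z/2


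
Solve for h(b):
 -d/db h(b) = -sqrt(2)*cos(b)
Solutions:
 h(b) = C1 + sqrt(2)*sin(b)


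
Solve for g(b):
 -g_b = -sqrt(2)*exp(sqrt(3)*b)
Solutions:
 g(b) = C1 + sqrt(6)*exp(sqrt(3)*b)/3


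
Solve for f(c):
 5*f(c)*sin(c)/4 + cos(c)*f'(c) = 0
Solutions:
 f(c) = C1*cos(c)^(5/4)


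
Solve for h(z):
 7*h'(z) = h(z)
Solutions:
 h(z) = C1*exp(z/7)


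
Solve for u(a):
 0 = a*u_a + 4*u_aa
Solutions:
 u(a) = C1 + C2*erf(sqrt(2)*a/4)


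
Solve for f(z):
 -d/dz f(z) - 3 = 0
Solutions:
 f(z) = C1 - 3*z


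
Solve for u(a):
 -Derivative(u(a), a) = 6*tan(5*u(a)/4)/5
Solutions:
 u(a) = -4*asin(C1*exp(-3*a/2))/5 + 4*pi/5
 u(a) = 4*asin(C1*exp(-3*a/2))/5
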